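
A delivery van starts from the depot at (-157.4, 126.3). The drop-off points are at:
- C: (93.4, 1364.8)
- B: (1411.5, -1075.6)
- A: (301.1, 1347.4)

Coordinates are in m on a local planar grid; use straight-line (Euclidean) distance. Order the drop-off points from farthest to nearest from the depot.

B, A, C

Computing each straight-line distance from (-157.4, 126.3):
B (1411.5, -1075.6): 1976.4 m
A (301.1, 1347.4): 1304.3 m
C (93.4, 1364.8): 1263.6 m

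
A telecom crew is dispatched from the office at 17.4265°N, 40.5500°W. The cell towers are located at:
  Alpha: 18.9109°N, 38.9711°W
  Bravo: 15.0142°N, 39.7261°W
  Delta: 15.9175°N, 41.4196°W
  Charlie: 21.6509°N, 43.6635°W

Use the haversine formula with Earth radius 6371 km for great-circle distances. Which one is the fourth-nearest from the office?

Charlie

Distances from the office (17.4265°N, 40.5500°W):
Delta: 191.7 km
Alpha: 234.7 km
Bravo: 282.3 km
Charlie: 571.9 km
The fourth-nearest is Charlie at 571.9 km.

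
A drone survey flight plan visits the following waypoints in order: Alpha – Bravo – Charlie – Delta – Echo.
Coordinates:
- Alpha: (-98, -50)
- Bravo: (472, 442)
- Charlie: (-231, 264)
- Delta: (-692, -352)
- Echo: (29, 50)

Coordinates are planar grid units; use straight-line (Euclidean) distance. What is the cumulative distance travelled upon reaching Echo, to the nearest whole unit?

3073

Leg distances:
Alpha→Bravo: 753.0  (cumulative 753.0)
Bravo→Charlie: 725.2  (cumulative 1478.2)
Charlie→Delta: 769.4  (cumulative 2247.6)
Delta→Echo: 825.5  (cumulative 3073.1)
Cumulative distance at Echo ≈ 3073.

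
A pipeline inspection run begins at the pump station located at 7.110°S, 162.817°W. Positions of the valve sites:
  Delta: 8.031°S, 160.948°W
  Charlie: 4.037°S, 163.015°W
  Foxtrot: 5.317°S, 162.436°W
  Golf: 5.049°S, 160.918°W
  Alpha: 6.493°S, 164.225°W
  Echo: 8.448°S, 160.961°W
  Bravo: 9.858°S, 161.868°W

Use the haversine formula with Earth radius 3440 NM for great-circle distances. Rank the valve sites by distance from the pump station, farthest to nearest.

Charlie, Bravo, Golf, Echo, Delta, Foxtrot, Alpha

Computing each great-circle distance from 7.110°S, 162.817°W:
Charlie 4.037°S, 163.015°W: 184.9 NM
Bravo 9.858°S, 161.868°W: 174.3 NM
Golf 5.049°S, 160.918°W: 167.8 NM
Echo 8.448°S, 160.961°W: 136.5 NM
Delta 8.031°S, 160.948°W: 124.2 NM
Foxtrot 5.317°S, 162.436°W: 110.0 NM
Alpha 6.493°S, 164.225°W: 91.8 NM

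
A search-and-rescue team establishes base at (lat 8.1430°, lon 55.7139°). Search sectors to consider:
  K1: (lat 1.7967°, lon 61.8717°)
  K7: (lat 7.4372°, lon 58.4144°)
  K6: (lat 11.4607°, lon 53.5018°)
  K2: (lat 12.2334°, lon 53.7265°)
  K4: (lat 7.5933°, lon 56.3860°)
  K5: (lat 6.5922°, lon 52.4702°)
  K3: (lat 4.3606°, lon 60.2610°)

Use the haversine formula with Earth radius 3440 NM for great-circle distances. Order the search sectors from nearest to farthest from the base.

K4, K7, K5, K6, K2, K3, K1

Distances from the base:
K4 (lat 7.5933°, lon 56.3860°): 51.8 NM
K7 (lat 7.4372°, lon 58.4144°): 166.1 NM
K5 (lat 6.5922°, lon 52.4702°): 214.4 NM
K6 (lat 11.4607°, lon 53.5018°): 238.3 NM
K2 (lat 12.2334°, lon 53.7265°): 272.2 NM
K3 (lat 4.3606°, lon 60.2610°): 353.8 NM
K1 (lat 1.7967°, lon 61.8717°): 529.8 NM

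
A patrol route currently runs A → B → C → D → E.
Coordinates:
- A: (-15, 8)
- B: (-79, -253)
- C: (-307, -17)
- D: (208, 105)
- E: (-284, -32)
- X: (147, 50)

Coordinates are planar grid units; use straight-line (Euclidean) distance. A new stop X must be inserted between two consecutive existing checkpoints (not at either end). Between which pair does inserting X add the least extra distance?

between D and E

Added distance for inserting X between each consecutive pair:
A–B: 276.6
B–C: 508.8
C–D: 11.8
D–E: 10.1
Smallest added distance is 10.1, inserting between D and E.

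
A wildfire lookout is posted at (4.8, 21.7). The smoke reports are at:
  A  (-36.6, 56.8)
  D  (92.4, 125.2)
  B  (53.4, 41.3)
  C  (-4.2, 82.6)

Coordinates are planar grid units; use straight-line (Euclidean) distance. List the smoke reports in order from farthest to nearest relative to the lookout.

Distances from the lookout:
D (92.4, 125.2): 135.6
C (-4.2, 82.6): 61.6
A (-36.6, 56.8): 54.3
B (53.4, 41.3): 52.4

D, C, A, B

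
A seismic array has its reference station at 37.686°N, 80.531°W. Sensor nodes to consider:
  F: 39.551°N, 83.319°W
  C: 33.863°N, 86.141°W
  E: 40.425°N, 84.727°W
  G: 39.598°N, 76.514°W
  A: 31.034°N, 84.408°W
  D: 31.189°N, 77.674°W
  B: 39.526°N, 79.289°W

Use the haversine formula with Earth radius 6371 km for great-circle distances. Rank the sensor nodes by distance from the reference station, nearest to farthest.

B, F, G, E, C, D, A

Distance from the reference station at 37.686°N, 80.531°W to each:
B 39.526°N, 79.289°W: 231.3 km
F 39.551°N, 83.319°W: 318.8 km
G 39.598°N, 76.514°W: 408.5 km
E 40.425°N, 84.727°W: 473.2 km
C 33.863°N, 86.141°W: 660.7 km
D 31.189°N, 77.674°W: 768.4 km
A 31.034°N, 84.408°W: 820.6 km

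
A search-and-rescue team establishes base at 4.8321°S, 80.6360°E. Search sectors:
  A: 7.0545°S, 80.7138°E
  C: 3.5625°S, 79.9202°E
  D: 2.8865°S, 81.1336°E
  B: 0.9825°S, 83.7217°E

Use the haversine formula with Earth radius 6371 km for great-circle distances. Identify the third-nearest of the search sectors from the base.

A

Distance to each, sorted:
C: 162.0 km
D: 223.3 km
A: 247.3 km
B: 548.3 km
The third-nearest is A at 247.3 km.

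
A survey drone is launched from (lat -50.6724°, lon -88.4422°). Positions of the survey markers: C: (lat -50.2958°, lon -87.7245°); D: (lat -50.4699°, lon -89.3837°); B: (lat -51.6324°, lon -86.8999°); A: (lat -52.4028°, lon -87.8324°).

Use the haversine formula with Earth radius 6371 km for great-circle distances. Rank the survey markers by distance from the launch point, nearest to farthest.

Computing each great-circle distance from (lat -50.6724°, lon -88.4422°):
C (lat -50.2958°, lon -87.7245°): 65.8 km
D (lat -50.4699°, lon -89.3837°): 70.2 km
B (lat -51.6324°, lon -86.8999°): 151.5 km
A (lat -52.4028°, lon -87.8324°): 197.0 km

C, D, B, A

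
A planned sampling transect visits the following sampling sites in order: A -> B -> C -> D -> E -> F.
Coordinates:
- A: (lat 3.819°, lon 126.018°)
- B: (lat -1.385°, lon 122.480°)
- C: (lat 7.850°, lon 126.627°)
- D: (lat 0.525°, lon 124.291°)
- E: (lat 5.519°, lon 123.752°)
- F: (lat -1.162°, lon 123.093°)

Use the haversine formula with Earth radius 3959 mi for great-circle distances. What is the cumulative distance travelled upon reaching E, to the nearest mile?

Leg distances:
A→B: 434.7 mi  (cumulative 434.7 mi)
B→C: 699.2 mi  (cumulative 1133.9 mi)
C→D: 531.1 mi  (cumulative 1665.0 mi)
D→E: 347.1 mi  (cumulative 2012.1 mi)
Cumulative distance at E ≈ 2012 mi.

2012 mi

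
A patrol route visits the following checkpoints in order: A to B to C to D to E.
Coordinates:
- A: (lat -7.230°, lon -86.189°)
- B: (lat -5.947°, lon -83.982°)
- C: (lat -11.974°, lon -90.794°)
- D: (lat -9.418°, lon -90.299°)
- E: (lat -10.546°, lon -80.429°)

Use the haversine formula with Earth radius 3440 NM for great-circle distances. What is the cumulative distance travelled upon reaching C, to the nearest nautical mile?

695 NM

Leg distances:
A→B: 152.5 NM  (cumulative 152.5 NM)
B→C: 542.2 NM  (cumulative 694.7 NM)
Cumulative distance at C ≈ 695 NM.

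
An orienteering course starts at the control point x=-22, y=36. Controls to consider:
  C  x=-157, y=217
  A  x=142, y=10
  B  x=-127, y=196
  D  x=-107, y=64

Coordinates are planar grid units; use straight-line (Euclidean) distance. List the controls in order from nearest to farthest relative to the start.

Distance from the start at x=-22, y=36 to each:
D x=-107, y=64: 89.5
A x=142, y=10: 166.0
B x=-127, y=196: 191.4
C x=-157, y=217: 225.8

D, A, B, C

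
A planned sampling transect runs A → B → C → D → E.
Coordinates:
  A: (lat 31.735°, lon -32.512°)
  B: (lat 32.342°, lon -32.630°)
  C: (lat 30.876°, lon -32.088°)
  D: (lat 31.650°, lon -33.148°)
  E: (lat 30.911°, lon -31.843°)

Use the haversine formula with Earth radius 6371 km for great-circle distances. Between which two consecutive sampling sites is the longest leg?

B–C

Leg distances:
A→B: 68.4 km
B→C: 170.9 km
C→D: 132.5 km
D→E: 148.8 km
The longest leg is B–C at 170.9 km.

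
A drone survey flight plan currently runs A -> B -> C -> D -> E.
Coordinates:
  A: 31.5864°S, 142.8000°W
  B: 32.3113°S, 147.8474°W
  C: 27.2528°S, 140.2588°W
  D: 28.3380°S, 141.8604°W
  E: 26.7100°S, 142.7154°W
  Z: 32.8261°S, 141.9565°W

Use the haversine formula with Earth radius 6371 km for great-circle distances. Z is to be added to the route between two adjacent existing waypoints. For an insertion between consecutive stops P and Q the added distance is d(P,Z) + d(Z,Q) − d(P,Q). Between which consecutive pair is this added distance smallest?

Added distance for inserting Z between each consecutive pair:
A–B: 231.0 km
B–C: 272.8 km
C–D: 941.6 km
D–E: 983.5 km
Smallest added distance is 231.0 km, inserting between A and B.

between A and B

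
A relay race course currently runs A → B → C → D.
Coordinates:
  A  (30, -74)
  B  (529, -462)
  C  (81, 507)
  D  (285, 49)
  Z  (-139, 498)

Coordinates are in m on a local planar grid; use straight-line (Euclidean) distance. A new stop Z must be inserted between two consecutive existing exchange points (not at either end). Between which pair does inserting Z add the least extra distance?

Added distance for inserting Z between each consecutive pair:
A–B: 1133.9 m
B–C: 322.2 m
C–D: 336.4 m
Smallest added distance is 322.2 m, inserting between B and C.

between B and C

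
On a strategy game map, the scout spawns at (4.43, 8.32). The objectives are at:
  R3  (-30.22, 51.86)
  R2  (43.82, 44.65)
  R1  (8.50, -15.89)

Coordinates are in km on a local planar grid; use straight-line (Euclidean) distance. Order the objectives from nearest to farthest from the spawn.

Distances from the spawn:
R1 (8.50, -15.89): 24.5 km
R2 (43.82, 44.65): 53.6 km
R3 (-30.22, 51.86): 55.6 km

R1, R2, R3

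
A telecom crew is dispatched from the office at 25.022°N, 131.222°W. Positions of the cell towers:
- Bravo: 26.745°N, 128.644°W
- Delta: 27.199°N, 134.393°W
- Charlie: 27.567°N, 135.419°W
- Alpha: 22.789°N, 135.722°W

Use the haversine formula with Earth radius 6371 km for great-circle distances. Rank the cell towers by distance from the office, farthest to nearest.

Alpha, Charlie, Delta, Bravo

Computing each great-circle distance from 25.022°N, 131.222°W:
Alpha 22.789°N, 135.722°W: 520.4 km
Charlie 27.567°N, 135.419°W: 505.0 km
Delta 27.199°N, 134.393°W: 398.5 km
Bravo 26.745°N, 128.644°W: 321.3 km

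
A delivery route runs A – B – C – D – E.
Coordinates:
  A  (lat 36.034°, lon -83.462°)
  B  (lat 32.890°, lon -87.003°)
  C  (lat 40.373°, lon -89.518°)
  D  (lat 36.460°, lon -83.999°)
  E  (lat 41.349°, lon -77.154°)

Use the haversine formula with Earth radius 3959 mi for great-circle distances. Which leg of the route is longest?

Leg distances:
A→B: 296.4 mi
B→C: 535.5 mi
C→D: 402.8 mi
D→E: 499.3 mi
The longest leg is B–C at 535.5 mi.

B–C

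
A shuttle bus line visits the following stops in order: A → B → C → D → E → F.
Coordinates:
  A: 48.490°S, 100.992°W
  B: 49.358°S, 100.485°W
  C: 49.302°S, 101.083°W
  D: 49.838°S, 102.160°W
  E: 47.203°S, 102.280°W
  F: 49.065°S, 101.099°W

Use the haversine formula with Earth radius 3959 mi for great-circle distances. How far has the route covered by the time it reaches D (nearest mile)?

Leg distances:
A→B: 64.2 mi  (cumulative 64.2 mi)
B→C: 27.2 mi  (cumulative 91.4 mi)
C→D: 60.8 mi  (cumulative 152.3 mi)
Cumulative distance at D ≈ 152 mi.

152 mi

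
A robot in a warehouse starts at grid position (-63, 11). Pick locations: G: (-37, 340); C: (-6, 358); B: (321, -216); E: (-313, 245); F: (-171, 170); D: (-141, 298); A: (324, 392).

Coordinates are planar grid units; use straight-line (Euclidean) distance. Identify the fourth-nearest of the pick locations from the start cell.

E

Distance to each, sorted:
F: 192.2
D: 297.4
G: 330.0
E: 342.4
C: 351.7
B: 446.1
A: 543.1
The fourth-nearest is E at 342.4.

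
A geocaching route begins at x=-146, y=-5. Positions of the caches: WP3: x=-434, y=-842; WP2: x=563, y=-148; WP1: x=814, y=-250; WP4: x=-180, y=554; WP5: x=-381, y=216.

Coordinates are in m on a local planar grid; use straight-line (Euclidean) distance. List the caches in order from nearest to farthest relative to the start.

WP5, WP4, WP2, WP3, WP1

Computing each straight-line distance from x=-146, y=-5:
WP5 x=-381, y=216: 322.6 m
WP4 x=-180, y=554: 560.0 m
WP2 x=563, y=-148: 723.3 m
WP3 x=-434, y=-842: 885.2 m
WP1 x=814, y=-250: 990.8 m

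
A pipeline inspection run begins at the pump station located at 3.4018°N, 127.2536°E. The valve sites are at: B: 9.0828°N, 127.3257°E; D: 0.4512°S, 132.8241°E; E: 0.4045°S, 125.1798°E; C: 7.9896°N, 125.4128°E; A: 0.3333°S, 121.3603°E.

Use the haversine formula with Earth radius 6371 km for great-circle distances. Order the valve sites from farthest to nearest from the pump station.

A, D, B, C, E

Distance from the pump station at 3.4018°N, 127.2536°E to each:
A 0.3333°S, 121.3603°E: 775.5 km
D 0.4512°S, 132.8241°E: 752.9 km
B 9.0828°N, 127.3257°E: 631.7 km
C 7.9896°N, 125.4128°E: 549.3 km
E 0.4045°S, 125.1798°E: 481.9 km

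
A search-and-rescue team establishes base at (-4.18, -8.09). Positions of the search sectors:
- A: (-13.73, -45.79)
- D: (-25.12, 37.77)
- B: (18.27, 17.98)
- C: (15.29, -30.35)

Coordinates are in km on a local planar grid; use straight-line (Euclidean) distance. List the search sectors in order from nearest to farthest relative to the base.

Computing each straight-line distance from (-4.18, -8.09):
C (15.29, -30.35): 29.6 km
B (18.27, 17.98): 34.4 km
A (-13.73, -45.79): 38.9 km
D (-25.12, 37.77): 50.4 km

C, B, A, D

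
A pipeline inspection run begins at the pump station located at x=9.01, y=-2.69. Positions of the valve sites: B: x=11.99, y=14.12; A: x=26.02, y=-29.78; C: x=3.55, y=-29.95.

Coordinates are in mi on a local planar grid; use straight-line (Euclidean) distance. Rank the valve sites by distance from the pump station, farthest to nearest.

A, C, B

Computing each straight-line distance from x=9.01, y=-2.69:
A x=26.02, y=-29.78: 32.0 mi
C x=3.55, y=-29.95: 27.8 mi
B x=11.99, y=14.12: 17.1 mi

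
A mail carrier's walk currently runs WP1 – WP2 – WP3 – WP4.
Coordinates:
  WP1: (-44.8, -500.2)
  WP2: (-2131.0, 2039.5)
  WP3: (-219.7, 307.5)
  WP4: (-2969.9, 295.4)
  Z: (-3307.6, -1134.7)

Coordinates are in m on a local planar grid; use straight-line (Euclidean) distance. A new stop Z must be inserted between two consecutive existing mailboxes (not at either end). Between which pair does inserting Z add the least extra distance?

between WP3 and WP4

Added distance for inserting Z between each consecutive pair:
WP1–WP2: 3422.5 m
WP2–WP3: 4214.0 m
WP3–WP4: 2127.3 m
Smallest added distance is 2127.3 m, inserting between WP3 and WP4.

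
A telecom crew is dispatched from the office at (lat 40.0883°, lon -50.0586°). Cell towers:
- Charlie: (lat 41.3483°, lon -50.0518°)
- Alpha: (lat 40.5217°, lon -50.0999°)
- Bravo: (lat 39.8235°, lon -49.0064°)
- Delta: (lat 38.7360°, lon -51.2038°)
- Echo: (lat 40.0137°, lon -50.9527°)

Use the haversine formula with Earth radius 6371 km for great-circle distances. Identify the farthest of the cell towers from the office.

Delta

Distance to each, sorted:
Delta: 179.7 km
Charlie: 140.1 km
Bravo: 94.4 km
Echo: 76.6 km
Alpha: 48.3 km
The farthest is Delta at 179.7 km.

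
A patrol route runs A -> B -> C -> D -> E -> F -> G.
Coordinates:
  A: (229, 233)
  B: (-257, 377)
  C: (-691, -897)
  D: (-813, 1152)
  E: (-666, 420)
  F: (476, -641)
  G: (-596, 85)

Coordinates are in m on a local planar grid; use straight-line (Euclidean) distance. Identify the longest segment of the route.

Leg distances:
A→B: 506.9 m
B→C: 1345.9 m
C→D: 2052.6 m
D→E: 746.6 m
E→F: 1558.8 m
F→G: 1294.7 m
The longest leg is C–D at 2052.6 m.

C–D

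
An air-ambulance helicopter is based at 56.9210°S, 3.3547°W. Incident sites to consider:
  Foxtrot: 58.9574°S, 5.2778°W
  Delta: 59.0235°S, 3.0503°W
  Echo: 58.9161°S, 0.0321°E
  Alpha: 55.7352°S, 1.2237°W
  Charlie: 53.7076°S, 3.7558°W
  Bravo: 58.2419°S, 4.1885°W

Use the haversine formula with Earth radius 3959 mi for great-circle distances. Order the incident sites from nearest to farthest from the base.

Distances from the base:
Bravo 58.2419°S, 4.1885°W: 96.4 mi
Alpha 55.7352°S, 1.2237°W: 115.7 mi
Delta 59.0235°S, 3.0503°W: 145.7 mi
Foxtrot 58.9574°S, 5.2778°W: 157.4 mi
Echo 58.9161°S, 0.0321°E: 185.6 mi
Charlie 53.7076°S, 3.7558°W: 222.6 mi

Bravo, Alpha, Delta, Foxtrot, Echo, Charlie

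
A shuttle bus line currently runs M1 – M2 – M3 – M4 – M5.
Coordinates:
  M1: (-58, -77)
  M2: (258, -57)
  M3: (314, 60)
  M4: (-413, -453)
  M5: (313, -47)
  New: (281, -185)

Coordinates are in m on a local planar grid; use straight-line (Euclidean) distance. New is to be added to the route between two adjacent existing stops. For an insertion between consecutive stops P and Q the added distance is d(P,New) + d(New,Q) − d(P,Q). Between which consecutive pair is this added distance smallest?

Added distance for inserting New between each consecutive pair:
M1–M2: 169.2 m
M2–M3: 247.6 m
M3–M4: 101.4 m
M4–M5: 53.8 m
Smallest added distance is 53.8 m, inserting between M4 and M5.

between M4 and M5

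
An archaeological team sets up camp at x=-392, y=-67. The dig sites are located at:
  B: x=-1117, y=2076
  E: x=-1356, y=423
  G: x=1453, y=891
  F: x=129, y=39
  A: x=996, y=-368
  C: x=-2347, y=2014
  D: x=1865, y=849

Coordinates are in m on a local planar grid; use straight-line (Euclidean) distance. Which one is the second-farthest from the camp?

D

Distance to each, sorted:
C: 2855.3 m
D: 2435.8 m
B: 2262.3 m
G: 2078.9 m
A: 1420.3 m
E: 1081.4 m
F: 531.7 m
The second-farthest is D at 2435.8 m.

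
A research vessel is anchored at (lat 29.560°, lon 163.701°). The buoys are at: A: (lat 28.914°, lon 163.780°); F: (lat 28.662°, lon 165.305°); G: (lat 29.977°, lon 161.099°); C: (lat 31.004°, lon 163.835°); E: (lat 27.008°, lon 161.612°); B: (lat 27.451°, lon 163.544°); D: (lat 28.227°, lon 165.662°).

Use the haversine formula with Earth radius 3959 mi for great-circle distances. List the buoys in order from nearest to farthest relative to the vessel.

A, C, F, B, D, G, E

Computing each great-circle distance from (lat 29.560°, lon 163.701°):
A (lat 28.914°, lon 163.780°): 44.9 mi
C (lat 31.004°, lon 163.835°): 100.1 mi
F (lat 28.662°, lon 165.305°): 115.0 mi
B (lat 27.451°, lon 163.544°): 146.0 mi
D (lat 28.227°, lon 165.662°): 150.2 mi
G (lat 29.977°, lon 161.099°): 158.7 mi
E (lat 27.008°, lon 161.612°): 217.4 mi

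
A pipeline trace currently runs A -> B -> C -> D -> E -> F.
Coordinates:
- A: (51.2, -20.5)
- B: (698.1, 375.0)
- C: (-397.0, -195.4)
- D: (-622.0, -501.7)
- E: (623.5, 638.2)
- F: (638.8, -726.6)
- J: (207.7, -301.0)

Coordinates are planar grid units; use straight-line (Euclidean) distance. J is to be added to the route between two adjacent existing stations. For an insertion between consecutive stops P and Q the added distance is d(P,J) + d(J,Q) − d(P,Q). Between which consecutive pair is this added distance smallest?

between D and E

Added distance for inserting J between each consecutive pair:
A–B: 398.1
B–C: 214.2
C–D: 1087.4
D–E: 192.4
E–F: 268.0
Smallest added distance is 192.4, inserting between D and E.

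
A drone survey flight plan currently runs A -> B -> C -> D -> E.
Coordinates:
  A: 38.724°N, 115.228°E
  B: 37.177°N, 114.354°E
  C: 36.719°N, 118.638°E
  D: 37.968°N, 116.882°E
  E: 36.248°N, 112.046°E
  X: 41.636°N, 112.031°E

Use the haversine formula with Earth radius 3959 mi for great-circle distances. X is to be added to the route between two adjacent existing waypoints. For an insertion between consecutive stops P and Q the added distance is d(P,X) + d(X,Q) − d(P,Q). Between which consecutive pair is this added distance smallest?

between D and E

Added distance for inserting X between each consecutive pair:
A–B: 477.7 mi
B–C: 583.7 mi
C–D: 722.1 mi
D–E: 441.8 mi
Smallest added distance is 441.8 mi, inserting between D and E.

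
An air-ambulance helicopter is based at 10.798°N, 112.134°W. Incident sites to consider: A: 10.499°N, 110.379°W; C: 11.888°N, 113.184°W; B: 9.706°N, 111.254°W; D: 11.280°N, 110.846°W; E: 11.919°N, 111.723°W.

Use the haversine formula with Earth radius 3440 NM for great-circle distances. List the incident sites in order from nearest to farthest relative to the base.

E, D, B, C, A

Distance from the base at 10.798°N, 112.134°W to each:
E 11.919°N, 111.723°W: 71.5 NM
D 11.280°N, 110.846°W: 81.2 NM
B 9.706°N, 111.254°W: 83.7 NM
C 11.888°N, 113.184°W: 90.0 NM
A 10.499°N, 110.379°W: 105.1 NM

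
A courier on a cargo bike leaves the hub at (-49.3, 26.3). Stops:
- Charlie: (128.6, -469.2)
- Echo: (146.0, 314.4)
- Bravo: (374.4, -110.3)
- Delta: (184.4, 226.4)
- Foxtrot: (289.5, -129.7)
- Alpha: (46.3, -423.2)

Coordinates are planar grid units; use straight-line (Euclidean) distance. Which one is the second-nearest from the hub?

Echo

Distances from the hub ((-49.3, 26.3)):
Delta: 307.7
Echo: 348.1
Foxtrot: 373.0
Bravo: 445.2
Alpha: 459.6
Charlie: 526.5
The second-nearest is Echo at 348.1.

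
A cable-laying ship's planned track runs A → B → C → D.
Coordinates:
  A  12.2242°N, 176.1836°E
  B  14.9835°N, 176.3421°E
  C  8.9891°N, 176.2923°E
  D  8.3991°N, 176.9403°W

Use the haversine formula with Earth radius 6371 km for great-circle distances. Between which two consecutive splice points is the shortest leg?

Leg distances:
A→B: 307.3 km
B→C: 666.6 km
C→D: 746.7 km
The shortest leg is A–B at 307.3 km.

A–B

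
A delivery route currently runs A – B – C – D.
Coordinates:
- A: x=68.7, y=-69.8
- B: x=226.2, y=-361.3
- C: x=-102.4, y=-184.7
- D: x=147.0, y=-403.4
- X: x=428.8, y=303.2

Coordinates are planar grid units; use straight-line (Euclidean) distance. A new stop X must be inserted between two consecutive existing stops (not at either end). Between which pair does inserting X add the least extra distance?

Added distance for inserting X between each consecutive pair:
A–B: 881.8
B–C: 1042.9
C–D: 1150.3
Smallest added distance is 881.8, inserting between A and B.

between A and B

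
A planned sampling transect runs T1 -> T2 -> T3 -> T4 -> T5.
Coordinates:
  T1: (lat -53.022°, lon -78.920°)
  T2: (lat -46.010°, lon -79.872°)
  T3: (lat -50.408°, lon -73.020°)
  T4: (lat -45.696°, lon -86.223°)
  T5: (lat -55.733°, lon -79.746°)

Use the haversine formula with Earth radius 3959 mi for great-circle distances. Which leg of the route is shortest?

T2–T3

Leg distances:
T1→T2: 486.4 mi
T2→T3: 437.7 mi
T3→T4: 689.9 mi
T4→T5: 748.4 mi
The shortest leg is T2–T3 at 437.7 mi.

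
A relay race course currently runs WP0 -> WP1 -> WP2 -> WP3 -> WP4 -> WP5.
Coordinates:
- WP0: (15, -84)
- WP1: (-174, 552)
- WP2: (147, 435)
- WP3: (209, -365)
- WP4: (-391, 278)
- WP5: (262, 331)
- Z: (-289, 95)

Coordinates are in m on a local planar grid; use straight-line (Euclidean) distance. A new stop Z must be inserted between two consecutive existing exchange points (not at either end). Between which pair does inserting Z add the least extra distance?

Added distance for inserting Z between each consecutive pair:
WP0–WP1: 160.5 m
WP1–WP2: 682.5 m
WP2–WP3: 428.4 m
WP3–WP4: 8.0 m
WP4–WP5: 153.8 m
Smallest added distance is 8.0 m, inserting between WP3 and WP4.

between WP3 and WP4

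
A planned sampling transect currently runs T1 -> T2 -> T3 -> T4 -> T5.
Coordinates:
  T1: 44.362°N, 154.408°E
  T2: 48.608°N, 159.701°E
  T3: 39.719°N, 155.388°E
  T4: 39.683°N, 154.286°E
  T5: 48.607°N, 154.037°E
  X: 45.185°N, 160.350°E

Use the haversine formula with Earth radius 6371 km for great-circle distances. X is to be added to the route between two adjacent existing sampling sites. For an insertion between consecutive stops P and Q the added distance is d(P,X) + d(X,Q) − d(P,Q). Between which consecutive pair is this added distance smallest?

between T2 and T3

Added distance for inserting X between each consecutive pair:
T1–T2: 239.7 km
T2–T3: 68.9 km
T3–T4: 1425.0 km
T4–T5: 407.6 km
Smallest added distance is 68.9 km, inserting between T2 and T3.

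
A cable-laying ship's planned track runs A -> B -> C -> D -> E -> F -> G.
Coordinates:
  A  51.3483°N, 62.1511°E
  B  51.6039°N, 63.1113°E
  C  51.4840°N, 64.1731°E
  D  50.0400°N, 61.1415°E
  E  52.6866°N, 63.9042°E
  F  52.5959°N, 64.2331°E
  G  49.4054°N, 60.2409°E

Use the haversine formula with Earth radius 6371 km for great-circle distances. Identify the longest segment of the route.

Leg distances:
A→B: 72.3 km
B→C: 74.6 km
C→D: 266.9 km
D→E: 351.2 km
E→F: 24.4 km
F→G: 451.4 km
The longest leg is F–G at 451.4 km.

F–G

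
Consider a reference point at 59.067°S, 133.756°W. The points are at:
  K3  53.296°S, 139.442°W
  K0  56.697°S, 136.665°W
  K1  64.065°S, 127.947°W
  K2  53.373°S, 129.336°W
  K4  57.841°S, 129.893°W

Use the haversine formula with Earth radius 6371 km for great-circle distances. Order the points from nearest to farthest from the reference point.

Distance from the reference point at 59.067°S, 133.756°W to each:
K4 57.841°S, 129.893°W: 262.8 km
K0 56.697°S, 136.665°W: 314.6 km
K1 64.065°S, 127.947°W: 634.6 km
K2 53.373°S, 129.336°W: 689.2 km
K3 53.296°S, 139.442°W: 731.3 km

K4, K0, K1, K2, K3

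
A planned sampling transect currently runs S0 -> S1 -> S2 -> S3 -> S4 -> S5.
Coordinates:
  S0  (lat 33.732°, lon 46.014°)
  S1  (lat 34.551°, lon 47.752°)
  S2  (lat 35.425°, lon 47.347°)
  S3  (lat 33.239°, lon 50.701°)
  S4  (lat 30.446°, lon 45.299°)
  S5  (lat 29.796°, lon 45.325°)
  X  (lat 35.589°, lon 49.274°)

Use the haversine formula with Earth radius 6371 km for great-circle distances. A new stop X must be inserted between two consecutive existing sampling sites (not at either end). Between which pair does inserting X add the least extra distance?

between S2 and S3

Added distance for inserting X between each consecutive pair:
S0–S1: 358.9 km
S1–S2: 251.7 km
S2–S3: 75.3 km
S3–S4: 376.3 km
S4–S5: 1351.4 km
Smallest added distance is 75.3 km, inserting between S2 and S3.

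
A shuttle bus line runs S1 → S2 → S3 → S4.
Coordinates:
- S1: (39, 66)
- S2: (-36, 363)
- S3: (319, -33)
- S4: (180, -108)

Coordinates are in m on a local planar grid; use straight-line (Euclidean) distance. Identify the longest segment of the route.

S2–S3

Leg distances:
S1→S2: 306.3 m
S2→S3: 531.8 m
S3→S4: 157.9 m
The longest leg is S2–S3 at 531.8 m.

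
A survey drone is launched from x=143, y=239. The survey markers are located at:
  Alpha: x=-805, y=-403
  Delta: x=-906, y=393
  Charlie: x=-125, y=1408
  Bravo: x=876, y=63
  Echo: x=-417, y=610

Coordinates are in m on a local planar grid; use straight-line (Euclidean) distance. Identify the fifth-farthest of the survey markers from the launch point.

Echo

Distance to each, sorted:
Charlie: 1199.3 m
Alpha: 1144.9 m
Delta: 1060.2 m
Bravo: 753.8 m
Echo: 671.7 m
The fifth-farthest is Echo at 671.7 m.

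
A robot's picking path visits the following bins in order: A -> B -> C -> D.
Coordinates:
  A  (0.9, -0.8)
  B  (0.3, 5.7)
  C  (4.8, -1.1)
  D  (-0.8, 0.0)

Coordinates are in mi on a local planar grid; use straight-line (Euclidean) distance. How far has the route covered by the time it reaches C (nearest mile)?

15 mi

Leg distances:
A→B: 6.5 mi  (cumulative 6.5 mi)
B→C: 8.2 mi  (cumulative 14.7 mi)
Cumulative distance at C ≈ 15 mi.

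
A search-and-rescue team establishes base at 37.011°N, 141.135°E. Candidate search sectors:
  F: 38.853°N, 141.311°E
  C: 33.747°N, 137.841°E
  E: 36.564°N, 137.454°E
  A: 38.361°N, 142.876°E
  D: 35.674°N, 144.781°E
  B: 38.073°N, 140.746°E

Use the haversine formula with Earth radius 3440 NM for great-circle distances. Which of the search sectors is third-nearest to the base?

A

Distance to each, sorted:
B: 66.4 NM
F: 110.9 NM
A: 115.8 NM
E: 179.0 NM
D: 193.7 NM
C: 253.7 NM
The third-nearest is A at 115.8 NM.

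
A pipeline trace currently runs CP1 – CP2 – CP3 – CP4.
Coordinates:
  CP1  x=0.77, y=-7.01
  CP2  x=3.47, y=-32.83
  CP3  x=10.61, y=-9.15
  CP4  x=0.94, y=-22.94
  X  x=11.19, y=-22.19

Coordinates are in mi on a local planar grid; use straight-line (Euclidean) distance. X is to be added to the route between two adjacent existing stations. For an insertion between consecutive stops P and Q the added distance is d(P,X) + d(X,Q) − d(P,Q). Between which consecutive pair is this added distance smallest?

between CP2 and CP3

Added distance for inserting X between each consecutive pair:
CP1–CP2: 5.6 mi
CP2–CP3: 1.5 mi
CP3–CP4: 6.5 mi
Smallest added distance is 1.5 mi, inserting between CP2 and CP3.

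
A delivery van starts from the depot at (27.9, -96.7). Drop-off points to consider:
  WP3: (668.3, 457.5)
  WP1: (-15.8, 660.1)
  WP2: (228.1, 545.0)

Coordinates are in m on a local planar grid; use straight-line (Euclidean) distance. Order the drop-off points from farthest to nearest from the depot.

WP3, WP1, WP2

Computing each straight-line distance from (27.9, -96.7):
WP3 (668.3, 457.5): 846.9 m
WP1 (-15.8, 660.1): 758.1 m
WP2 (228.1, 545.0): 672.2 m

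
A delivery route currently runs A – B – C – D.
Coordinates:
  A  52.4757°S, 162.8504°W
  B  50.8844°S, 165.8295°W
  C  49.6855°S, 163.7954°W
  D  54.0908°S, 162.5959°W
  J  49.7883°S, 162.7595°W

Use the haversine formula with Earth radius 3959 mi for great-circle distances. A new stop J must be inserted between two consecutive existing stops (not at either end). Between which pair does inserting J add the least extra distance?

between C and D

Added distance for inserting J between each consecutive pair:
A–B: 172.4 mi
B–C: 79.8 mi
C–D: 35.5 mi
Smallest added distance is 35.5 mi, inserting between C and D.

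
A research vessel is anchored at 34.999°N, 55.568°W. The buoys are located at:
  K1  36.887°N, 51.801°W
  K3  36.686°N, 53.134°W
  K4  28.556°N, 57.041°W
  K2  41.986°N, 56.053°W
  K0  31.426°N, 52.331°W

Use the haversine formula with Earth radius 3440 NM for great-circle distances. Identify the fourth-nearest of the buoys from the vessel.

Distance to each, sorted:
K3: 155.8 NM
K1: 215.3 NM
K0: 269.1 NM
K4: 394.1 NM
K2: 420.1 NM
The fourth-nearest is K4 at 394.1 NM.

K4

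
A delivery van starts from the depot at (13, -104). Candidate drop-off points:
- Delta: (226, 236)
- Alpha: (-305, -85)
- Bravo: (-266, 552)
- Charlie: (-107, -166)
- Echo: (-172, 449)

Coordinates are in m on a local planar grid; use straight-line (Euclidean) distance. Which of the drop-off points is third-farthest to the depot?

Delta

Distances from the depot ((13, -104)):
Bravo: 712.9 m
Echo: 583.1 m
Delta: 401.2 m
Alpha: 318.6 m
Charlie: 135.1 m
The third-farthest is Delta at 401.2 m.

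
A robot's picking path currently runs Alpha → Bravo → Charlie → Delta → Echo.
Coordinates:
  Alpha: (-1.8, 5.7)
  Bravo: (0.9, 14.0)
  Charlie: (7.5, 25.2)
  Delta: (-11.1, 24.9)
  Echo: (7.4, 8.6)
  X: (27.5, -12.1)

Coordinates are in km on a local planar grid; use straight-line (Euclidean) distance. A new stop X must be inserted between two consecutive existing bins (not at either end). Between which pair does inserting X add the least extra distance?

Added distance for inserting X between each consecutive pair:
Alpha–Bravo: 62.8 km
Bravo–Charlie: 66.6 km
Charlie–Delta: 77.2 km
Delta–Echo: 57.7 km
Smallest added distance is 57.7 km, inserting between Delta and Echo.

between Delta and Echo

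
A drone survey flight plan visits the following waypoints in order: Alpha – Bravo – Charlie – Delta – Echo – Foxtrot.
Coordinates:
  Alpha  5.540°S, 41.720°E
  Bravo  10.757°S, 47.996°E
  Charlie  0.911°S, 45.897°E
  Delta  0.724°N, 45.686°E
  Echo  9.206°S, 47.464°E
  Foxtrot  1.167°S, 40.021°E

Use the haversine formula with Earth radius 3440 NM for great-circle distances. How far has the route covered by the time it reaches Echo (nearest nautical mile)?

Leg distances:
Alpha→Bravo: 487.0 NM  (cumulative 487.0 NM)
Bravo→Charlie: 604.3 NM  (cumulative 1091.2 NM)
Charlie→Delta: 99.0 NM  (cumulative 1190.2 NM)
Delta→Echo: 605.6 NM  (cumulative 1795.8 NM)
Cumulative distance at Echo ≈ 1796 NM.

1796 NM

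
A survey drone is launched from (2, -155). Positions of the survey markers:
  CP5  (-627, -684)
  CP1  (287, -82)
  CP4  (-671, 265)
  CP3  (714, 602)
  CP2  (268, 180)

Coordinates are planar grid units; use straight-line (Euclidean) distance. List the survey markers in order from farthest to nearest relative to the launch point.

Distance from the launch point at (2, -155) to each:
CP3 (714, 602): 1039.2
CP5 (-627, -684): 821.9
CP4 (-671, 265): 793.3
CP2 (268, 180): 427.8
CP1 (287, -82): 294.2

CP3, CP5, CP4, CP2, CP1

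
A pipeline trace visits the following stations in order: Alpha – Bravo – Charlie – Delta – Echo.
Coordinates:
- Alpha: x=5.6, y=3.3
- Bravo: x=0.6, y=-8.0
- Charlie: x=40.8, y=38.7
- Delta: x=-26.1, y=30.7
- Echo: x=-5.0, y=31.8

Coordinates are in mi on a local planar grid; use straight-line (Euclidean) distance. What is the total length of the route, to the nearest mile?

Leg distances:
Alpha→Bravo: 12.4 mi  (cumulative 12.4 mi)
Bravo→Charlie: 61.6 mi  (cumulative 74.0 mi)
Charlie→Delta: 67.4 mi  (cumulative 141.4 mi)
Delta→Echo: 21.1 mi  (cumulative 162.5 mi)
Total route length ≈ 162 mi.

162 mi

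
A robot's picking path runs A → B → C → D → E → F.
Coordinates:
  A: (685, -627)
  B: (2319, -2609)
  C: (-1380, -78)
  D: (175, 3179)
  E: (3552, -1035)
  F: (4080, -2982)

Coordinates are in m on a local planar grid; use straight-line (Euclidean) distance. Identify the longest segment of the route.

Leg distances:
A→B: 2568.7 m
B→C: 4482.0 m
C→D: 3609.2 m
D→E: 5400.2 m
E→F: 2017.3 m
The longest leg is D–E at 5400.2 m.

D–E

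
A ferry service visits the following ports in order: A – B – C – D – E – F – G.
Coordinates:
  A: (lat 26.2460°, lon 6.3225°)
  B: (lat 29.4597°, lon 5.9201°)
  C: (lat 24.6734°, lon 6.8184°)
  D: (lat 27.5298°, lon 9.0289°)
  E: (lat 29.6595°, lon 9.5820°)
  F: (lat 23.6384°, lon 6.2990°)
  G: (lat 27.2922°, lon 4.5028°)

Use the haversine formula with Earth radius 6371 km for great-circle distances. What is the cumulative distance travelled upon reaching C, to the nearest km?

899 km

Leg distances:
A→B: 359.5 km  (cumulative 359.5 km)
B→C: 539.6 km  (cumulative 899.1 km)
Cumulative distance at C ≈ 899 km.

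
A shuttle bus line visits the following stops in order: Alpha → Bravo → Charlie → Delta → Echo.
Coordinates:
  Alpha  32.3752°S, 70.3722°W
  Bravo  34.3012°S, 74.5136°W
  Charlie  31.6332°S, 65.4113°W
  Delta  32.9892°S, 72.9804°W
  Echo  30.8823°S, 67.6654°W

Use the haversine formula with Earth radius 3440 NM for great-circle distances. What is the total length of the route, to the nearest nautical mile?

Leg distances:
Alpha→Bravo: 237.7 NM  (cumulative 237.7 NM)
Bravo→Charlie: 485.5 NM  (cumulative 723.2 NM)
Charlie→Delta: 392.5 NM  (cumulative 1115.7 NM)
Delta→Echo: 298.8 NM  (cumulative 1414.5 NM)
Total route length ≈ 1415 NM.

1415 NM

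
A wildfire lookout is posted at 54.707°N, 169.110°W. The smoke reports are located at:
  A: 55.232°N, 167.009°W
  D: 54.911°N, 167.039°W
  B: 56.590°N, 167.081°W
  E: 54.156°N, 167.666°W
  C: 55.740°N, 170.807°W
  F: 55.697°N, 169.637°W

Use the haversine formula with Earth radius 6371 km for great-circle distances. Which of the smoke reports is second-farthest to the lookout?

C

Distance to each, sorted:
B: 245.0 km
C: 157.4 km
A: 146.2 km
D: 134.6 km
F: 115.0 km
E: 111.7 km
The second-farthest is C at 157.4 km.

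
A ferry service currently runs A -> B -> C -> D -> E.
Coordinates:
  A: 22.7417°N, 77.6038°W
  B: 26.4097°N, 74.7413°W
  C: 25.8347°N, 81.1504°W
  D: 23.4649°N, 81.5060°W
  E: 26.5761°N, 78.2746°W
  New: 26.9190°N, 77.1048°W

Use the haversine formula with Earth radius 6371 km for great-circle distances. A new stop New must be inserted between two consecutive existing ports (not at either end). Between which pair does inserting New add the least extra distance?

between B and C

Added distance for inserting New between each consecutive pair:
A–B: 208.7 km
B–C: 19.2 km
C–D: 740.8 km
D–E: 233.3 km
Smallest added distance is 19.2 km, inserting between B and C.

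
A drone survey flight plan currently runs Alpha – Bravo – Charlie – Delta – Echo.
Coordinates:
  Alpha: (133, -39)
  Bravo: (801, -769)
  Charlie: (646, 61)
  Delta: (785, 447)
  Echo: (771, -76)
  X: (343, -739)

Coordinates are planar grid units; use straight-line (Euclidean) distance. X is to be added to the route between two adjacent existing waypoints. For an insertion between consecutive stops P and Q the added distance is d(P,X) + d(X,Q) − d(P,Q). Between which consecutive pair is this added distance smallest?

Added distance for inserting X between each consecutive pair:
Alpha–Bravo: 200.3
Bravo–Charlie: 470.1
Charlie–Delta: 1710.9
Delta–Echo: 1531.6
Smallest added distance is 200.3, inserting between Alpha and Bravo.

between Alpha and Bravo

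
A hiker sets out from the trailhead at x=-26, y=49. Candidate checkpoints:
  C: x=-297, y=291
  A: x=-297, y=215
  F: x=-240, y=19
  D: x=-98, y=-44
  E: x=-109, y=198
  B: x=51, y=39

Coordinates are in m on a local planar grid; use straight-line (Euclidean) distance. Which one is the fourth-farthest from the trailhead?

Distance to each, sorted:
C: 363.3 m
A: 317.8 m
F: 216.1 m
E: 170.6 m
D: 117.6 m
B: 77.6 m
The fourth-farthest is E at 170.6 m.

E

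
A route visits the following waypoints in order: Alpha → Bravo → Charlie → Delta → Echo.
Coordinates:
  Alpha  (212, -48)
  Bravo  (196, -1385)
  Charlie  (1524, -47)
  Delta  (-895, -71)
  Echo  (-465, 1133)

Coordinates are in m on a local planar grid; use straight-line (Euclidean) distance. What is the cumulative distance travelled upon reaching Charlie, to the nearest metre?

3222 m

Leg distances:
Alpha→Bravo: 1337.1 m  (cumulative 1337.1 m)
Bravo→Charlie: 1885.2 m  (cumulative 3222.3 m)
Cumulative distance at Charlie ≈ 3222 m.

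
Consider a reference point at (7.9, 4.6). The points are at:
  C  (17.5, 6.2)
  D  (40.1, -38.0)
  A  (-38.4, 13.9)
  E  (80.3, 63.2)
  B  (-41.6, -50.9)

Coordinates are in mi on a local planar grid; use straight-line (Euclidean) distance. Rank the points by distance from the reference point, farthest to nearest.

Computing each straight-line distance from (7.9, 4.6):
E (80.3, 63.2): 93.1 mi
B (-41.6, -50.9): 74.4 mi
D (40.1, -38.0): 53.4 mi
A (-38.4, 13.9): 47.2 mi
C (17.5, 6.2): 9.7 mi

E, B, D, A, C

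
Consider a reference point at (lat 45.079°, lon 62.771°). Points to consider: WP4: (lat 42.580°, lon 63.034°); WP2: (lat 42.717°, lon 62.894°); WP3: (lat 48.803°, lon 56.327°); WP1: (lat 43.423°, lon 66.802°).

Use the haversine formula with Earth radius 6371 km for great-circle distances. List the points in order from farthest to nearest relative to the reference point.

Distance from the reference point at (lat 45.079°, lon 62.771°) to each:
WP3 (lat 48.803°, lon 56.327°): 640.5 km
WP1 (lat 43.423°, lon 66.802°): 370.1 km
WP4 (lat 42.580°, lon 63.034°): 278.7 km
WP2 (lat 42.717°, lon 62.894°): 262.8 km

WP3, WP1, WP4, WP2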